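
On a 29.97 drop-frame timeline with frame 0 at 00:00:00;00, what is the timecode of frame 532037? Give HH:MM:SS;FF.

Each 10-minute DF block holds 10 × 60 × 30 − 9 × 2 = 17982 frames. 532037 ÷ 17982 → 29 full blocks, remainder 10559.
Within the partial block the first minute is 1800 frames and each further minute 1798, so 5 further minute boundaries passed. Total skipped labels = 18 × 29 + 2 × 5 = 532.
Non-drop label index = 532037 + 532 = 532569; at 30 labels/s that is 04:55:52:09, i.e. DF 04:55:52;09.

04:55:52;09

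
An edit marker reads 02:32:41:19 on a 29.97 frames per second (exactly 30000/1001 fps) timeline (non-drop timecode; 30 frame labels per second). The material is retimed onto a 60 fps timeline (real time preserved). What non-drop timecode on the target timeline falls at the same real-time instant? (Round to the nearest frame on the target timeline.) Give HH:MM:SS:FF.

Source frame index: (2×3600 + 32×60 + 41) × 30 + 19 = 274849.
Real time: 274849 / (30000/1001) = 275123849/30000 s.
Target frame: (275123849/30000) × (60) = 275123849/500 ≈ 550247.698 → 550248.
At 60 labels/s: frame 550248 → 02:32:50:48.

02:32:50:48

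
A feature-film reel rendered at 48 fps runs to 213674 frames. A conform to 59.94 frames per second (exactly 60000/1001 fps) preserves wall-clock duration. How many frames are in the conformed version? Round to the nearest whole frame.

266826 frames

Frames at target rate = 213674 × (60000/1001) / (48) = 267092500/1001 ≈ 266825.674.
Nearest whole frame: 266826.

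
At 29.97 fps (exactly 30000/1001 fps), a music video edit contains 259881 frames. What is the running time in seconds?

8671.3627 seconds

Running time = 259881 / (30000/1001) = 8671.3627 s.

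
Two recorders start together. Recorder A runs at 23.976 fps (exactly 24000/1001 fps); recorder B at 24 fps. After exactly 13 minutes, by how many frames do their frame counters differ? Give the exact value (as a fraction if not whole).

13 min = 780 s.
A emits 24000/1001 × 780 = 1440000/77 frames; B emits 24 × 780 = 18720.
Difference = 1440/77 frames (≈ 18.7013); B is ahead of A.

1440/77 frames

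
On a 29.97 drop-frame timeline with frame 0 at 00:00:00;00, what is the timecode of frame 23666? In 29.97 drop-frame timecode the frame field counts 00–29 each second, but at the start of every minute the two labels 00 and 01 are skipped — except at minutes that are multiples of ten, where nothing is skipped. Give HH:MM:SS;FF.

00:13:09;20

Ten DF minutes hold 17982 frames, so frame 23666 lies in block 1 (frames 17982–35963) with 5684 frames into that block.
The block's first minute is 1800 frames and the rest 1798 each; 5684 frames reaches minute 3, so 1 × 18 + 3 × 2 = 24 labels have been skipped so far.
Adding those back, label number 23666 + 24 = 23690 at 30 labels/s is 789 s + 20 f = 0 h 13 min 9 s frame 20, i.e. 00:13:09;20.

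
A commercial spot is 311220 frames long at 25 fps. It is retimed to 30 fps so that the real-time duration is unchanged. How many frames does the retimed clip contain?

373464 frames

Target frames = source frames × (target rate / source rate) = 311220 × (30)/(25) = 311220 × 6/5 = 373464.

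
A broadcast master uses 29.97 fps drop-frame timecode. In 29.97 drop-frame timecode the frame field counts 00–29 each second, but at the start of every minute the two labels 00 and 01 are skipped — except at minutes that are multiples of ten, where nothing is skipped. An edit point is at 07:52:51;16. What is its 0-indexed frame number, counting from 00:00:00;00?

Complete 10-minute blocks: 47, each 17982 frames → 845154.
Remaining 2 whole minutes in the current block: 1800 + 1 × 1798 = 3598 frames.
Within the current minute: 51 × 30 + 16 − 2 = 1544 (labels ;00/;01 skipped at this minute). Total = 845154 + 3598 + 1544 = 850296.

850296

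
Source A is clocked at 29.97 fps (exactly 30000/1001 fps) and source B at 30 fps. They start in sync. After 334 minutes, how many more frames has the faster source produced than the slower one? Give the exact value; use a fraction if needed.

334 min = 20040 s.
A emits 30000/1001 × 20040 = 601200000/1001 frames; B emits 30 × 20040 = 601200.
Difference = 601200/1001 frames (≈ 600.5994); B is ahead of A.

601200/1001 frames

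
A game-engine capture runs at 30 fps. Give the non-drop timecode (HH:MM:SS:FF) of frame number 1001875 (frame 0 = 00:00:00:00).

09:16:35:25

1001875 ÷ 30 = 33395 full seconds, remainder 25 frames.
33395 s = 9 h 16 min 35 s.
Timecode: 09:16:35:25.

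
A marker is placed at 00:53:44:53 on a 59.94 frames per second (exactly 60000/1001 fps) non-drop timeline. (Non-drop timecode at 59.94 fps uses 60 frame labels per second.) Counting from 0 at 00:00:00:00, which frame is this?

frame 193493

Total seconds to the label: (0 × 3600 + 53 × 60 + 44) = 3224.
Frame index = 3224 × 60 + 53 = 193493.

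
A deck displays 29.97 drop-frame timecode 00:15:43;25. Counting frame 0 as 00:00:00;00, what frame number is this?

Complete 10-minute blocks: 1, each 17982 frames → 17982.
Remaining 5 whole minutes in the current block: 1800 + 4 × 1798 = 8992 frames.
Within the current minute: 43 × 30 + 25 − 2 = 1313 (labels ;00/;01 skipped at this minute). Total = 17982 + 8992 + 1313 = 28287.

28287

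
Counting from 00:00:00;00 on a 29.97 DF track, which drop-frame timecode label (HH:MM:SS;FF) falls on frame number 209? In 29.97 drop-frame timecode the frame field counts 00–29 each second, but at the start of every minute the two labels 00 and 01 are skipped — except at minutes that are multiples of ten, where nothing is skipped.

Each 10-minute DF block holds 10 × 60 × 30 − 9 × 2 = 17982 frames. 209 ÷ 17982 → 0 full blocks, remainder 209.
Within the partial block the first minute is 1800 frames and each further minute 1798, so 0 further minute boundaries passed. Total skipped labels = 18 × 0 + 2 × 0 = 0.
Non-drop label index = 209 + 0 = 209; at 30 labels/s that is 00:00:06:29, i.e. DF 00:00:06;29.

00:00:06;29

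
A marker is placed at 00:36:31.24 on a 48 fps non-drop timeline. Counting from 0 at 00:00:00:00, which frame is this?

105192

Total seconds to the label: (0 × 3600 + 36 × 60 + 31) = 2191.
Frame index = 2191 × 48 + 24 = 105192.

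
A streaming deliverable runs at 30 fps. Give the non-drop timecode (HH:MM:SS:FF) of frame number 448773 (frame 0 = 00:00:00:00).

448773 ÷ 30 = 14959 full seconds, remainder 3 frames.
14959 s = 4 h 9 min 19 s.
Timecode: 04:09:19:03.

04:09:19:03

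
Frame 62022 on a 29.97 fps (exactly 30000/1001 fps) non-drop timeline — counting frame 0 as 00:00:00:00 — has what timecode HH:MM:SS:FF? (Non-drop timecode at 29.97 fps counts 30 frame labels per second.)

00:34:27:12

62022 ÷ 30 = 2067 full seconds, remainder 12 frames.
2067 s = 0 h 34 min 27 s.
Timecode: 00:34:27:12.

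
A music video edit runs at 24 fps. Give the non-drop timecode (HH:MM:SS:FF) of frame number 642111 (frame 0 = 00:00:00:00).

642111 ÷ 24 = 26754 full seconds, remainder 15 frames.
26754 s = 7 h 25 min 54 s.
Timecode: 07:25:54:15.

07:25:54:15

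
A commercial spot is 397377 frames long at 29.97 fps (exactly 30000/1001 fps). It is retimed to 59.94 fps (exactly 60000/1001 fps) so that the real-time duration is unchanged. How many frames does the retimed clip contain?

794754 frames

Target frames = source frames × (target rate / source rate) = 397377 × (60000/1001)/(30000/1001) = 397377 × 2 = 794754.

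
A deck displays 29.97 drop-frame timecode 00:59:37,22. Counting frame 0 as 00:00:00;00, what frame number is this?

As if non-drop at 30 labels/s: (0 × 3600 + 59 × 60 + 37) × 30 + 22 = 107332.
Minute boundaries passed: 59; those not divisible by 10: 59 − 5 = 54; dropped labels = 2 × 54 = 108.
Actual frame index = 107332 − 108 = 107224.

107224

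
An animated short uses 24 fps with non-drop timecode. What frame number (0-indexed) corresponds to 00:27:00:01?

Total seconds to the label: (0 × 3600 + 27 × 60 + 0) = 1620.
Frame index = 1620 × 24 + 1 = 38881.

38881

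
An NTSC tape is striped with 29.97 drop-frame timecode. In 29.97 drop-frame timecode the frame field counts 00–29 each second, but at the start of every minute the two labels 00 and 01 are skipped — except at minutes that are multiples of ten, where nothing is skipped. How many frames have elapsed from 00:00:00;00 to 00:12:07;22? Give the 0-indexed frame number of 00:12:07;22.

21810

As if non-drop at 30 labels/s: (0 × 3600 + 12 × 60 + 7) × 30 + 22 = 21832.
Minute boundaries passed: 12; those not divisible by 10: 12 − 1 = 11; dropped labels = 2 × 11 = 22.
Actual frame index = 21832 − 22 = 21810.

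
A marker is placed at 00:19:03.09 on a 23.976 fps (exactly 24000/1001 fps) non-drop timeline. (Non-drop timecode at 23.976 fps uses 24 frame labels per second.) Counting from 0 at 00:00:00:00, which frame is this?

frame 27441

Total seconds to the label: (0 × 3600 + 19 × 60 + 3) = 1143.
Frame index = 1143 × 24 + 9 = 27441.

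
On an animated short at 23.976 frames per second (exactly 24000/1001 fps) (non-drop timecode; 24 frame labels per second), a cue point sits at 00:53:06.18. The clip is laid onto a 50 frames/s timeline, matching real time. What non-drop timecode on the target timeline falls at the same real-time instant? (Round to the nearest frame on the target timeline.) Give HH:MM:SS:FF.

Source frame index: (0×3600 + 53×60 + 6) × 24 + 18 = 76482.
Real time: 76482 / (24000/1001) = 12759747/4000 s.
Target frame: (12759747/4000) × (50) = 12759747/80 ≈ 159496.837 → 159497.
At 50 labels/s: frame 159497 → 00:53:09:47.

00:53:09:47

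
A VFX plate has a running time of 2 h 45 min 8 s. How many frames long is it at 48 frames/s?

475584 frames

2 h 45 min 8 s = 9908 s.
Frames = 9908 × 48 = 475584.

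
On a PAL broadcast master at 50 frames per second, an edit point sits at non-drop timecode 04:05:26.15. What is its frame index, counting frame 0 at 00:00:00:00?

frame 736315

Total seconds to the label: (4 × 3600 + 5 × 60 + 26) = 14726.
Frame index = 14726 × 50 + 15 = 736315.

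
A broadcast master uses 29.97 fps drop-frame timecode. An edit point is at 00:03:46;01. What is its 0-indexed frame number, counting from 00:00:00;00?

As if non-drop at 30 labels/s: (0 × 3600 + 3 × 60 + 46) × 30 + 1 = 6781.
Minute boundaries passed: 3; those not divisible by 10: 3 − 0 = 3; dropped labels = 2 × 3 = 6.
Actual frame index = 6781 − 6 = 6775.

6775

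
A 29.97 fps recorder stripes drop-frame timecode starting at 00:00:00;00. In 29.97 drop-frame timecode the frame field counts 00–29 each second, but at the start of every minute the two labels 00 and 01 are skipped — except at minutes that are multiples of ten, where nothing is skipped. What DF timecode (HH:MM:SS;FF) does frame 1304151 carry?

Each 10-minute DF block holds 10 × 60 × 30 − 9 × 2 = 17982 frames. 1304151 ÷ 17982 → 72 full blocks, remainder 9447.
Within the partial block the first minute is 1800 frames and each further minute 1798, so 5 further minute boundaries passed. Total skipped labels = 18 × 72 + 2 × 5 = 1306.
Non-drop label index = 1304151 + 1306 = 1305457; at 30 labels/s that is 12:05:15:07, i.e. DF 12:05:15;07.

12:05:15;07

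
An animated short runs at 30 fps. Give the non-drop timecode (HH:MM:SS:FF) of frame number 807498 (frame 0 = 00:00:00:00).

07:28:36:18

807498 ÷ 30 = 26916 full seconds, remainder 18 frames.
26916 s = 7 h 28 min 36 s.
Timecode: 07:28:36:18.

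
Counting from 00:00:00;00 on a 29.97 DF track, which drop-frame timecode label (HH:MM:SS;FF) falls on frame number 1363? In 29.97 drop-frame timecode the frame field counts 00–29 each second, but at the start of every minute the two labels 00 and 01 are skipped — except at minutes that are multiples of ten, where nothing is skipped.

00:00:45;13

Each 10-minute DF block holds 10 × 60 × 30 − 9 × 2 = 17982 frames. 1363 ÷ 17982 → 0 full blocks, remainder 1363.
Within the partial block the first minute is 1800 frames and each further minute 1798, so 0 further minute boundaries passed. Total skipped labels = 18 × 0 + 2 × 0 = 0.
Non-drop label index = 1363 + 0 = 1363; at 30 labels/s that is 00:00:45:13, i.e. DF 00:00:45;13.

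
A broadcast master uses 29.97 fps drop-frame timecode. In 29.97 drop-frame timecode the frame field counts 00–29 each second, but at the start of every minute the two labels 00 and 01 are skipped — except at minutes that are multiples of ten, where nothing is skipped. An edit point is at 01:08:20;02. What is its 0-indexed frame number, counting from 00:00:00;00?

122878

Complete 10-minute blocks: 6, each 17982 frames → 107892.
Remaining 8 whole minutes in the current block: 1800 + 7 × 1798 = 14386 frames.
Within the current minute: 20 × 30 + 2 − 2 = 600 (labels ;00/;01 skipped at this minute). Total = 107892 + 14386 + 600 = 122878.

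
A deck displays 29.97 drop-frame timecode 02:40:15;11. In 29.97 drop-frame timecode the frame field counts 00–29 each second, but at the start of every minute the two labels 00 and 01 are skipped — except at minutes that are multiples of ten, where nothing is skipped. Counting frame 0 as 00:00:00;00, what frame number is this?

Complete 10-minute blocks: 16, each 17982 frames → 287712.
Remaining 0 whole minutes in the current block: 0 frames.
Within the current minute: 15 × 30 + 11 = 461. Total = 287712 + 0 + 461 = 288173.

288173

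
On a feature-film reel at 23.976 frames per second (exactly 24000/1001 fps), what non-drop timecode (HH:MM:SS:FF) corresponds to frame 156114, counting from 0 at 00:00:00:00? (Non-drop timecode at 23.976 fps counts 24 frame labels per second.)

01:48:24:18

156114 ÷ 24 = 6504 full seconds, remainder 18 frames.
6504 s = 1 h 48 min 24 s.
Timecode: 01:48:24:18.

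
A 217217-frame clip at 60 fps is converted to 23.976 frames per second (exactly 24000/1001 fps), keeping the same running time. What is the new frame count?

Target frames = source frames × (target rate / source rate) = 217217 × (24000/1001)/(60) = 217217 × 400/1001 = 86800.

86800 frames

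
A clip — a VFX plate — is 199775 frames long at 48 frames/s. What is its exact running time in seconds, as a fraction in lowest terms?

199775/48 seconds

Running time = 199775 ÷ (48) = 199775 × 1/48 = 199775/48 s.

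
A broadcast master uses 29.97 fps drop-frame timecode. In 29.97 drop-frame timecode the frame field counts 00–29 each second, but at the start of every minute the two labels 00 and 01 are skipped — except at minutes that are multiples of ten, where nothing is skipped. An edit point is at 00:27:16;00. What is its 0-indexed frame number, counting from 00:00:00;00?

49030

Complete 10-minute blocks: 2, each 17982 frames → 35964.
Remaining 7 whole minutes in the current block: 1800 + 6 × 1798 = 12588 frames.
Within the current minute: 16 × 30 + 0 − 2 = 478 (labels ;00/;01 skipped at this minute). Total = 35964 + 12588 + 478 = 49030.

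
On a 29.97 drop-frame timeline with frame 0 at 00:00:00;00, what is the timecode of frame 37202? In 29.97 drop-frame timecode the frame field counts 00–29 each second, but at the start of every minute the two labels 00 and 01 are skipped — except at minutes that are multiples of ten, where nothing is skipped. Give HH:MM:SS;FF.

00:20:41;08

Ten DF minutes hold 17982 frames, so frame 37202 lies in block 2 (frames 35964–53945) with 1238 frames into that block.
The block's first minute is 1800 frames and the rest 1798 each; 1238 frames reaches minute 0, so 2 × 18 + 0 × 2 = 36 labels have been skipped so far.
Adding those back, label number 37202 + 36 = 37238 at 30 labels/s is 1241 s + 8 f = 0 h 20 min 41 s frame 8, i.e. 00:20:41;08.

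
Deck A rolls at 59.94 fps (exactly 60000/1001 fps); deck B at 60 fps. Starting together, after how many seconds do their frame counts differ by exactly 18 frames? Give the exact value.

300.3 seconds

The gap grows by |60 − 60000/1001| = 60/1001 frames per second.
Time for a 18-frame gap: 18 ÷ (60/1001) = 300.3 s.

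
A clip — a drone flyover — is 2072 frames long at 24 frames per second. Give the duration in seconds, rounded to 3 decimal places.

Running time = 2072 × 1/24 = 259/3 s ≈ 86.333 s.

86.333 seconds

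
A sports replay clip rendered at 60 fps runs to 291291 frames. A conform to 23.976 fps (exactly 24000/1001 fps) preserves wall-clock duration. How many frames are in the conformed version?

Target frames = source frames × (target rate / source rate) = 291291 × (24000/1001)/(60) = 291291 × 400/1001 = 116400.

116400 frames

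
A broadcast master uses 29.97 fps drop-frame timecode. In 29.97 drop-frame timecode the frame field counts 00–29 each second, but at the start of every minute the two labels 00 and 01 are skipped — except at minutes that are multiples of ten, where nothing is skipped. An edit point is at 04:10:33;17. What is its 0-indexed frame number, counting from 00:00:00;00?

450557

As if non-drop at 30 labels/s: (4 × 3600 + 10 × 60 + 33) × 30 + 17 = 451007.
Minute boundaries passed: 250; those not divisible by 10: 250 − 25 = 225; dropped labels = 2 × 225 = 450.
Actual frame index = 451007 − 450 = 450557.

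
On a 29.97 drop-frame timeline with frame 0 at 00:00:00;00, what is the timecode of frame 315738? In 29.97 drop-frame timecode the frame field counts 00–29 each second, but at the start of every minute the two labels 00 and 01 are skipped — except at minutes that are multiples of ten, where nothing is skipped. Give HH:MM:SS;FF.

Each 10-minute DF block holds 10 × 60 × 30 − 9 × 2 = 17982 frames. 315738 ÷ 17982 → 17 full blocks, remainder 10044.
Within the partial block the first minute is 1800 frames and each further minute 1798, so 5 further minute boundaries passed. Total skipped labels = 18 × 17 + 2 × 5 = 316.
Non-drop label index = 315738 + 316 = 316054; at 30 labels/s that is 02:55:35:04, i.e. DF 02:55:35;04.

02:55:35;04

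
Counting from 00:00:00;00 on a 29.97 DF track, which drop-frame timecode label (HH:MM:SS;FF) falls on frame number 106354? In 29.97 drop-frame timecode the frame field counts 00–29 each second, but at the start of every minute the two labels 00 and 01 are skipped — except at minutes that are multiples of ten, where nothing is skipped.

00:59:08;22

Each 10-minute DF block holds 10 × 60 × 30 − 9 × 2 = 17982 frames. 106354 ÷ 17982 → 5 full blocks, remainder 16444.
Within the partial block the first minute is 1800 frames and each further minute 1798, so 9 further minute boundaries passed. Total skipped labels = 18 × 5 + 2 × 9 = 108.
Non-drop label index = 106354 + 108 = 106462; at 30 labels/s that is 00:59:08:22, i.e. DF 00:59:08;22.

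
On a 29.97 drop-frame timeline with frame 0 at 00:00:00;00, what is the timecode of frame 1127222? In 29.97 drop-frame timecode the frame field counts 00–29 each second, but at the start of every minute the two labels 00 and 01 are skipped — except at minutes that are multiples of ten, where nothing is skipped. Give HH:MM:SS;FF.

Ten DF minutes hold 17982 frames, so frame 1127222 lies in block 62 (frames 1114884–1132865) with 12338 frames into that block.
The block's first minute is 1800 frames and the rest 1798 each; 12338 frames reaches minute 6, so 62 × 18 + 6 × 2 = 1128 labels have been skipped so far.
Adding those back, label number 1127222 + 1128 = 1128350 at 30 labels/s is 37611 s + 20 f = 10 h 26 min 51 s frame 20, i.e. 10:26:51;20.

10:26:51;20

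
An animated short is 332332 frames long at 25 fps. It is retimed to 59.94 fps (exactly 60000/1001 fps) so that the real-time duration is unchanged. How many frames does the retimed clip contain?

Target frames = source frames × (target rate / source rate) = 332332 × (60000/1001)/(25) = 332332 × 2400/1001 = 796800.

796800 frames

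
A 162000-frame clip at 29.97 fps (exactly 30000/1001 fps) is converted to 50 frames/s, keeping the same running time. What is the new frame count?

Target frames = source frames × (target rate / source rate) = 162000 × (50)/(30000/1001) = 162000 × 1001/600 = 270270.

270270 frames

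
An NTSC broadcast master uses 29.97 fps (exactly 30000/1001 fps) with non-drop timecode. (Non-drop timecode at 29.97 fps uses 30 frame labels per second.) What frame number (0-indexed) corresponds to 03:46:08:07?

Total seconds to the label: (3 × 3600 + 46 × 60 + 8) = 13568.
Frame index = 13568 × 30 + 7 = 407047.

frame 407047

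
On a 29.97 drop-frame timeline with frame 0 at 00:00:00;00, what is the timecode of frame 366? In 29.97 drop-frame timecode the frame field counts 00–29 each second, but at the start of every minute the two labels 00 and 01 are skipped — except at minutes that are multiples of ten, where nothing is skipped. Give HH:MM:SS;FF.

Ten DF minutes hold 17982 frames, so frame 366 lies in block 0 (frames 0–17981) with 366 frames into that block.
The block's first minute is 1800 frames and the rest 1798 each; 366 frames reaches minute 0, so 0 × 18 + 0 × 2 = 0 labels have been skipped so far.
Adding those back, label number 366 + 0 = 366 at 30 labels/s is 12 s + 6 f = 0 h 0 min 12 s frame 6, i.e. 00:00:12;06.

00:00:12;06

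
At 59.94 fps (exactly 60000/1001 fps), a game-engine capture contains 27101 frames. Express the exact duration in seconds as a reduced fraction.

Running time = 27101 ÷ (60000/1001) = 27101 × 1001/60000 = 27128101/60000 s.

27128101/60000 seconds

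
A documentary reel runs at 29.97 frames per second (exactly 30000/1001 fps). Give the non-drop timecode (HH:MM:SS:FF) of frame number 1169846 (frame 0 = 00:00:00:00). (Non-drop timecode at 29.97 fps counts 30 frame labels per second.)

1169846 ÷ 30 = 38994 full seconds, remainder 26 frames.
38994 s = 10 h 49 min 54 s.
Timecode: 10:49:54:26.

10:49:54:26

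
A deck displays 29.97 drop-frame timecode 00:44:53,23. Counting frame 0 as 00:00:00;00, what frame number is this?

80733

As if non-drop at 30 labels/s: (0 × 3600 + 44 × 60 + 53) × 30 + 23 = 80813.
Minute boundaries passed: 44; those not divisible by 10: 44 − 4 = 40; dropped labels = 2 × 40 = 80.
Actual frame index = 80813 − 80 = 80733.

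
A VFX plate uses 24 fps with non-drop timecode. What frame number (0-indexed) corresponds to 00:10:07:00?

14568

Total seconds to the label: (0 × 3600 + 10 × 60 + 7) = 607.
Frame index = 607 × 24 + 0 = 14568.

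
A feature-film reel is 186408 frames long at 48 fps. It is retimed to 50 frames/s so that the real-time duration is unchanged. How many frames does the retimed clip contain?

194175 frames

Target frames = source frames × (target rate / source rate) = 186408 × (50)/(48) = 186408 × 25/24 = 194175.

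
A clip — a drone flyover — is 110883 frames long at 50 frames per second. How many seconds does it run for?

Running time = 110883 / (50) = 2217.66 s.

2217.66 seconds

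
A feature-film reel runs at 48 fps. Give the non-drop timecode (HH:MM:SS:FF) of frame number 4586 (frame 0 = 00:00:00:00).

4586 ÷ 48 = 95 full seconds, remainder 26 frames.
95 s = 0 h 1 min 35 s.
Timecode: 00:01:35:26.

00:01:35:26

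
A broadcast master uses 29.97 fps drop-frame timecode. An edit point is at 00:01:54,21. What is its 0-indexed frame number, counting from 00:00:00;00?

3439

As if non-drop at 30 labels/s: (0 × 3600 + 1 × 60 + 54) × 30 + 21 = 3441.
Minute boundaries passed: 1; those not divisible by 10: 1 − 0 = 1; dropped labels = 2 × 1 = 2.
Actual frame index = 3441 − 2 = 3439.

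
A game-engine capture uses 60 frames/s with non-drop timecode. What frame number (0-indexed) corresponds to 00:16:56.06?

Total seconds to the label: (0 × 3600 + 16 × 60 + 56) = 1016.
Frame index = 1016 × 60 + 6 = 60966.

frame 60966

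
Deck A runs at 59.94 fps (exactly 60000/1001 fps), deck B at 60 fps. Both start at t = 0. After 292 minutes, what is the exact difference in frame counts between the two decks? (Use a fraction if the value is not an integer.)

1051200/1001 frames

292 min = 17520 s.
A emits 60000/1001 × 17520 = 1051200000/1001 frames; B emits 60 × 17520 = 1051200.
Difference = 1051200/1001 frames (≈ 1050.1499); B is ahead of A.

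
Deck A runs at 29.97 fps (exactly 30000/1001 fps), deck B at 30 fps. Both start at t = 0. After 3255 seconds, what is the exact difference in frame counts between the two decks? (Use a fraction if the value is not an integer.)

13950/143 frames

A emits 30000/1001 × 3255 = 13950000/143 frames; B emits 30 × 3255 = 97650.
Difference = 13950/143 frames (≈ 97.5524); B is ahead of A.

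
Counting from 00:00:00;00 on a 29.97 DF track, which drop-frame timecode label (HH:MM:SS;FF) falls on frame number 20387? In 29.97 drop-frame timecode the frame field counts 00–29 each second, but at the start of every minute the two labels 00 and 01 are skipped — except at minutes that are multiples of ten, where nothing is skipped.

Ten DF minutes hold 17982 frames, so frame 20387 lies in block 1 (frames 17982–35963) with 2405 frames into that block.
The block's first minute is 1800 frames and the rest 1798 each; 2405 frames reaches minute 1, so 1 × 18 + 1 × 2 = 20 labels have been skipped so far.
Adding those back, label number 20387 + 20 = 20407 at 30 labels/s is 680 s + 7 f = 0 h 11 min 20 s frame 7, i.e. 00:11:20;07.

00:11:20;07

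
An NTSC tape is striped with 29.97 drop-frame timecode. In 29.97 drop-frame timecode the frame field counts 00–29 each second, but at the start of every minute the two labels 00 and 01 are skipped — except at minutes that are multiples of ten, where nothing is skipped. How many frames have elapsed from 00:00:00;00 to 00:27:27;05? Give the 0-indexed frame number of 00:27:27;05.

49365

As if non-drop at 30 labels/s: (0 × 3600 + 27 × 60 + 27) × 30 + 5 = 49415.
Minute boundaries passed: 27; those not divisible by 10: 27 − 2 = 25; dropped labels = 2 × 25 = 50.
Actual frame index = 49415 − 50 = 49365.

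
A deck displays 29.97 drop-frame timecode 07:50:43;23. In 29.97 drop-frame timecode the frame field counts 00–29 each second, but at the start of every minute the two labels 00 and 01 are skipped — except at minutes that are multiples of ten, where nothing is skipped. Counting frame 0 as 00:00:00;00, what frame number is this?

Complete 10-minute blocks: 47, each 17982 frames → 845154.
Remaining 0 whole minutes in the current block: 0 frames.
Within the current minute: 43 × 30 + 23 = 1313. Total = 845154 + 0 + 1313 = 846467.

846467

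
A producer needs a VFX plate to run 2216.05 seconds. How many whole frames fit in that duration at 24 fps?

Frames = 2216.05 × 24 = 265926/5 ≈ 53185.2000.
Complete frames: 53185.

53185 frames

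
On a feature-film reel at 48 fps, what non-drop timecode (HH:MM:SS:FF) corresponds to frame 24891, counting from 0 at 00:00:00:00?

24891 ÷ 48 = 518 full seconds, remainder 27 frames.
518 s = 0 h 8 min 38 s.
Timecode: 00:08:38:27.

00:08:38:27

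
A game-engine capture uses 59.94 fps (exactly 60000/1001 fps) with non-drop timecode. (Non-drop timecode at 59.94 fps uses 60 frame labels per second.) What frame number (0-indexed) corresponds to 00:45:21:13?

163273

Total seconds to the label: (0 × 3600 + 45 × 60 + 21) = 2721.
Frame index = 2721 × 60 + 13 = 163273.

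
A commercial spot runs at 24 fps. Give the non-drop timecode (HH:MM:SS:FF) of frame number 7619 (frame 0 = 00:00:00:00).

00:05:17:11

7619 ÷ 24 = 317 full seconds, remainder 11 frames.
317 s = 0 h 5 min 17 s.
Timecode: 00:05:17:11.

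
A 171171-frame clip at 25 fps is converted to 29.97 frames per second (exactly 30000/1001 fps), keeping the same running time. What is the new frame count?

205200 frames

Target frames = source frames × (target rate / source rate) = 171171 × (30000/1001)/(25) = 171171 × 1200/1001 = 205200.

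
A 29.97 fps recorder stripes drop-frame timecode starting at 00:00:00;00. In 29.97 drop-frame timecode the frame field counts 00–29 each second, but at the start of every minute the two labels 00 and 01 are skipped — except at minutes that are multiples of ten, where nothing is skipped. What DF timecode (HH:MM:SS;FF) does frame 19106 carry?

Each 10-minute DF block holds 10 × 60 × 30 − 9 × 2 = 17982 frames. 19106 ÷ 17982 → 1 full block, remainder 1124.
Within the partial block the first minute is 1800 frames and each further minute 1798, so 0 further minute boundaries passed. Total skipped labels = 18 × 1 + 2 × 0 = 18.
Non-drop label index = 19106 + 18 = 19124; at 30 labels/s that is 00:10:37:14, i.e. DF 00:10:37;14.

00:10:37;14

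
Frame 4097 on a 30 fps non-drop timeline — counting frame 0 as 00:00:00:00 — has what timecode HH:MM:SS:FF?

4097 ÷ 30 = 136 full seconds, remainder 17 frames.
136 s = 0 h 2 min 16 s.
Timecode: 00:02:16:17.

00:02:16:17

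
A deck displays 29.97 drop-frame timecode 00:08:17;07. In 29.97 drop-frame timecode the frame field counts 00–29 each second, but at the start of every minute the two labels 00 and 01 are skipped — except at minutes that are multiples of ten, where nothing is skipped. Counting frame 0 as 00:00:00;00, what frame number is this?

Complete 10-minute blocks: 0, each 17982 frames → 0.
Remaining 8 whole minutes in the current block: 1800 + 7 × 1798 = 14386 frames.
Within the current minute: 17 × 30 + 7 − 2 = 515 (labels ;00/;01 skipped at this minute). Total = 0 + 14386 + 515 = 14901.

14901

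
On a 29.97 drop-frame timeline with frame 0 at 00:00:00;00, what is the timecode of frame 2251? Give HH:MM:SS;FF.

00:01:15;03

Ten DF minutes hold 17982 frames, so frame 2251 lies in block 0 (frames 0–17981) with 2251 frames into that block.
The block's first minute is 1800 frames and the rest 1798 each; 2251 frames reaches minute 1, so 0 × 18 + 1 × 2 = 2 labels have been skipped so far.
Adding those back, label number 2251 + 2 = 2253 at 30 labels/s is 75 s + 3 f = 0 h 1 min 15 s frame 3, i.e. 00:01:15;03.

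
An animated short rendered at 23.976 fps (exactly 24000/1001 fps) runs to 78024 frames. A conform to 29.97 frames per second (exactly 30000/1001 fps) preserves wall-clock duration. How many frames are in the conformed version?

97530 frames

Target frames = source frames × (target rate / source rate) = 78024 × (30000/1001)/(24000/1001) = 78024 × 5/4 = 97530.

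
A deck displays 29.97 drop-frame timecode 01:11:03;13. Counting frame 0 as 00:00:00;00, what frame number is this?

Complete 10-minute blocks: 7, each 17982 frames → 125874.
Remaining 1 whole minute in the current block: 1800 + 0 × 1798 = 1800 frames.
Within the current minute: 3 × 30 + 13 − 2 = 101 (labels ;00/;01 skipped at this minute). Total = 125874 + 1800 + 101 = 127775.

127775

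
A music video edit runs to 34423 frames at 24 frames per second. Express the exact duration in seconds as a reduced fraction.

Running time = 34423 ÷ (24) = 34423 × 1/24 = 34423/24 s.

34423/24 seconds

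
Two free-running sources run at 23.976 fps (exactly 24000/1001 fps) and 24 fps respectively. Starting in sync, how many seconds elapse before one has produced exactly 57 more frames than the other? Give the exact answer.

2377.375 seconds

The gap grows by |24 − 24000/1001| = 24/1001 frames per second.
Time for a 57-frame gap: 57 ÷ (24/1001) = 2377.375 s.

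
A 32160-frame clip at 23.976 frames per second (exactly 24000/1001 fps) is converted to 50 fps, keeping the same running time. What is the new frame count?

Target frames = source frames × (target rate / source rate) = 32160 × (50)/(24000/1001) = 32160 × 1001/480 = 67067.

67067 frames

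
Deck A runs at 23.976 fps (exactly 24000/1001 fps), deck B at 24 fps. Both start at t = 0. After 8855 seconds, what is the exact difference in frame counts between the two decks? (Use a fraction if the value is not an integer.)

2760/13 frames

A emits 24000/1001 × 8855 = 2760000/13 frames; B emits 24 × 8855 = 212520.
Difference = 2760/13 frames (≈ 212.3077); B is ahead of A.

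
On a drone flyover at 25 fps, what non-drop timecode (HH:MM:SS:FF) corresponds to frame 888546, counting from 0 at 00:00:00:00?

888546 ÷ 25 = 35541 full seconds, remainder 21 frames.
35541 s = 9 h 52 min 21 s.
Timecode: 09:52:21:21.

09:52:21:21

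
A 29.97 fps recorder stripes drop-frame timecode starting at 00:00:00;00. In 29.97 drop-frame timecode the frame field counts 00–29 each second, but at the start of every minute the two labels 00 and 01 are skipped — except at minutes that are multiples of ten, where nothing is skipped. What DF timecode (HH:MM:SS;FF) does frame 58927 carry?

00:32:46;05

Ten DF minutes hold 17982 frames, so frame 58927 lies in block 3 (frames 53946–71927) with 4981 frames into that block.
The block's first minute is 1800 frames and the rest 1798 each; 4981 frames reaches minute 2, so 3 × 18 + 2 × 2 = 58 labels have been skipped so far.
Adding those back, label number 58927 + 58 = 58985 at 30 labels/s is 1966 s + 5 f = 0 h 32 min 46 s frame 5, i.e. 00:32:46;05.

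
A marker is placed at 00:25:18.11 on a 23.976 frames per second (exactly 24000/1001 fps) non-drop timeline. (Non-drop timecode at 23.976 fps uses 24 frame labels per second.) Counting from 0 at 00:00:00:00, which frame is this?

Total seconds to the label: (0 × 3600 + 25 × 60 + 18) = 1518.
Frame index = 1518 × 24 + 11 = 36443.

frame 36443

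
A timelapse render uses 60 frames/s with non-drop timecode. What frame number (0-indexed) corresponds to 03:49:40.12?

frame 826812

Total seconds to the label: (3 × 3600 + 49 × 60 + 40) = 13780.
Frame index = 13780 × 60 + 12 = 826812.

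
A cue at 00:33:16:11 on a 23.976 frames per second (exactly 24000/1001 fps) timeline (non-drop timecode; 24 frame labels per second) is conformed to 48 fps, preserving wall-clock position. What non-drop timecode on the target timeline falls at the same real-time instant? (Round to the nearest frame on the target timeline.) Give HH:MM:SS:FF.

00:33:18:22

Source frame index: (0×3600 + 33×60 + 16) × 24 + 11 = 47915.
Real time: 47915 / (24000/1001) = 9592583/4800 s.
Target frame: (9592583/4800) × (48) = 9592583/100 ≈ 95925.830 → 95926.
At 48 labels/s: frame 95926 → 00:33:18:22.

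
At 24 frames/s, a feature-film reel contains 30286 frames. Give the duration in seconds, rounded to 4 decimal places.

Running time = 30286 × 1/24 = 15143/12 s ≈ 1261.9167 s.

1261.9167 seconds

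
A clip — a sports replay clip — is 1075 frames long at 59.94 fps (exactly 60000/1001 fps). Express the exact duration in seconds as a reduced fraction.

Running time = 1075 ÷ (60000/1001) = 1075 × 1001/60000 = 43043/2400 s.

43043/2400 seconds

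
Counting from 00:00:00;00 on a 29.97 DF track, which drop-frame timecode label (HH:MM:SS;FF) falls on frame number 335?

00:00:11;05

Ten DF minutes hold 17982 frames, so frame 335 lies in block 0 (frames 0–17981) with 335 frames into that block.
The block's first minute is 1800 frames and the rest 1798 each; 335 frames reaches minute 0, so 0 × 18 + 0 × 2 = 0 labels have been skipped so far.
Adding those back, label number 335 + 0 = 335 at 30 labels/s is 11 s + 5 f = 0 h 0 min 11 s frame 5, i.e. 00:00:11;05.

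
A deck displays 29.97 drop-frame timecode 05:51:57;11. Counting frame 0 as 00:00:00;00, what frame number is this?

Complete 10-minute blocks: 35, each 17982 frames → 629370.
Remaining 1 whole minute in the current block: 1800 + 0 × 1798 = 1800 frames.
Within the current minute: 57 × 30 + 11 − 2 = 1719 (labels ;00/;01 skipped at this minute). Total = 629370 + 1800 + 1719 = 632889.

632889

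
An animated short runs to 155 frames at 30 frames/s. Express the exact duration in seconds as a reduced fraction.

Running time = 155 ÷ (30) = 155 × 1/30 = 31/6 s.

31/6 seconds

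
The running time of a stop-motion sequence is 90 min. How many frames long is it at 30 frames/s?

90 min = 5400 s.
Frames = 5400 × 30 = 162000.

162000 frames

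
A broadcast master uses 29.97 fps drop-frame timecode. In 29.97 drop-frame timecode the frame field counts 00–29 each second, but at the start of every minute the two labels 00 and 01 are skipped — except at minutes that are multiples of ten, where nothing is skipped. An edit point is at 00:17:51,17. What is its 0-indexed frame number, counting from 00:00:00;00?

32115

As if non-drop at 30 labels/s: (0 × 3600 + 17 × 60 + 51) × 30 + 17 = 32147.
Minute boundaries passed: 17; those not divisible by 10: 17 − 1 = 16; dropped labels = 2 × 16 = 32.
Actual frame index = 32147 − 32 = 32115.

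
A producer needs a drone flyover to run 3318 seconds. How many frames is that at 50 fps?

165900 frames

Frames = 3318 × 50 = 165900.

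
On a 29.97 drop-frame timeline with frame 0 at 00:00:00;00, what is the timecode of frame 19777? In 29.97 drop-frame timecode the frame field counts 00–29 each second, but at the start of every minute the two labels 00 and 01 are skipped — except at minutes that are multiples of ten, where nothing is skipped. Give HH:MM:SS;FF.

Ten DF minutes hold 17982 frames, so frame 19777 lies in block 1 (frames 17982–35963) with 1795 frames into that block.
The block's first minute is 1800 frames and the rest 1798 each; 1795 frames reaches minute 0, so 1 × 18 + 0 × 2 = 18 labels have been skipped so far.
Adding those back, label number 19777 + 18 = 19795 at 30 labels/s is 659 s + 25 f = 0 h 10 min 59 s frame 25, i.e. 00:10:59;25.

00:10:59;25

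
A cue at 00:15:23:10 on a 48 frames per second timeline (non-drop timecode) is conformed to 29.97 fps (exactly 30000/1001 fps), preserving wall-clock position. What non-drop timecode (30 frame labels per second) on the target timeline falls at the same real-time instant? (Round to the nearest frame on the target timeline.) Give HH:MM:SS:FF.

00:15:22:09

Source frame index: (0×3600 + 15×60 + 23) × 48 + 10 = 44314.
Real time: 44314 / (48) = 22157/24 s.
Target frame: (22157/24) × (30000/1001) = 27696250/1001 ≈ 27668.581 → 27669.
At 30 labels/s: frame 27669 → 00:15:22:09.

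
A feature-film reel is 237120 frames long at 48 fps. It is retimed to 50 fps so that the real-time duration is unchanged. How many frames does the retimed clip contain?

Target frames = source frames × (target rate / source rate) = 237120 × (50)/(48) = 237120 × 25/24 = 247000.

247000 frames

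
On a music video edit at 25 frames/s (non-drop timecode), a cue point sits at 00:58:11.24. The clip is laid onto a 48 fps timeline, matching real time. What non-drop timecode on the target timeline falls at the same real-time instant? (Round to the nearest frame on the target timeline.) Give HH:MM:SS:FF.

00:58:11:46

Source frame index: (0×3600 + 58×60 + 11) × 25 + 24 = 87299.
Real time: 87299 / (25) = 87299/25 s.
Target frame: (87299/25) × (48) = 4190352/25 ≈ 167614.080 → 167614.
At 48 labels/s: frame 167614 → 00:58:11:46.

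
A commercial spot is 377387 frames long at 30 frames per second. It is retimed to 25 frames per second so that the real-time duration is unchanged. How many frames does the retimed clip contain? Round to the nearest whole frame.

Frames at target rate = 377387 × (25) / (30) = 1886935/6 ≈ 314489.167.
Nearest whole frame: 314489.

314489 frames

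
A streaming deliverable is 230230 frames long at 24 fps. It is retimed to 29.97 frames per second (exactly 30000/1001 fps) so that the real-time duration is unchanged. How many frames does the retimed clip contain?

Target frames = source frames × (target rate / source rate) = 230230 × (30000/1001)/(24) = 230230 × 1250/1001 = 287500.

287500 frames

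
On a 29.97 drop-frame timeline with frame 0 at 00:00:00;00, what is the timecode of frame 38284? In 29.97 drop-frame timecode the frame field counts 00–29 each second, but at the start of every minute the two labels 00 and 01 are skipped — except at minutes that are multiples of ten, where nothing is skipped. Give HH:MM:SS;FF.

00:21:17;12

Each 10-minute DF block holds 10 × 60 × 30 − 9 × 2 = 17982 frames. 38284 ÷ 17982 → 2 full blocks, remainder 2320.
Within the partial block the first minute is 1800 frames and each further minute 1798, so 1 further minute boundary passed. Total skipped labels = 18 × 2 + 2 × 1 = 38.
Non-drop label index = 38284 + 38 = 38322; at 30 labels/s that is 00:21:17:12, i.e. DF 00:21:17;12.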